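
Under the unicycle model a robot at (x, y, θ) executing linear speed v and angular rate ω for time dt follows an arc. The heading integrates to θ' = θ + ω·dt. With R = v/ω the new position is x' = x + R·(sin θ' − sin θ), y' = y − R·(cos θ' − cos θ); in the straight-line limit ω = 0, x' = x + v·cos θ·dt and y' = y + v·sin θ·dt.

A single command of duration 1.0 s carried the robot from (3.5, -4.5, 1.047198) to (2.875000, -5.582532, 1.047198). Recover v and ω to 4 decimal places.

v = -1.2500, ω = 0.0000

Δθ = 1.047198 − 1.047198 = 0.000000
ω = Δθ/dt = 0.000000/1.0 = 0.0000
ω = 0 → v = (Δx·cos θ + Δy·sin θ)/dt = -1.2500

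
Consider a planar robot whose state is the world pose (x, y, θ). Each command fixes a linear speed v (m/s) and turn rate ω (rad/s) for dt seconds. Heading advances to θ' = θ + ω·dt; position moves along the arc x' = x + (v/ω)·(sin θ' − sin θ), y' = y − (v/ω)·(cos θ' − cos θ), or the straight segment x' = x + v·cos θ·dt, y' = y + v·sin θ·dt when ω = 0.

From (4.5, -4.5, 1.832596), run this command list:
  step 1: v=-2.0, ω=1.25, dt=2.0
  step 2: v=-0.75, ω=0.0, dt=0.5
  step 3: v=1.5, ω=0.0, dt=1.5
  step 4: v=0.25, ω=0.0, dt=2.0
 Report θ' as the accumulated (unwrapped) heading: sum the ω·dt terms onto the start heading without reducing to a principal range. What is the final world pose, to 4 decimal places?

(6.6510, -6.8848, 4.3326)

step 1: θ'=4.3326 (R=-1.6000) → pose (7.5315, -4.6791, 4.3326)
step 2: θ'=4.3326 (straight) → pose (7.6705, -4.3308, 4.3326)
step 3: θ'=4.3326 (straight) → pose (6.8364, -6.4204, 4.3326)
step 4: θ'=4.3326 (straight) → pose (6.6510, -6.8848, 4.3326)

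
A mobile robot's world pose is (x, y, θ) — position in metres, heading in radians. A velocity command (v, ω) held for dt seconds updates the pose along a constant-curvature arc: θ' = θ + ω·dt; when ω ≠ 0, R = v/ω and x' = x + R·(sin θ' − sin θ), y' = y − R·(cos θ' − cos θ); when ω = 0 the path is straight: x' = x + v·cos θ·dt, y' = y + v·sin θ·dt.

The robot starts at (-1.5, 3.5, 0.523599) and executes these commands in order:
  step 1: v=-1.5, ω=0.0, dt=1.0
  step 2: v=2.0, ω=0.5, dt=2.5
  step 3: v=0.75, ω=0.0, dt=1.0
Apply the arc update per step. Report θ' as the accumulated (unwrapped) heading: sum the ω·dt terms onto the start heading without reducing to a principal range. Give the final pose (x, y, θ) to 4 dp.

step 1: θ'=0.5236 (straight) → pose (-2.7990, 2.7500, 0.5236)
step 2: θ'=1.7736 (R=4.0000) → pose (-0.8810, 7.0198, 1.7736)
step 3: θ'=1.7736 (straight) → pose (-1.0321, 7.7544, 1.7736)

(-1.0321, 7.7544, 1.7736)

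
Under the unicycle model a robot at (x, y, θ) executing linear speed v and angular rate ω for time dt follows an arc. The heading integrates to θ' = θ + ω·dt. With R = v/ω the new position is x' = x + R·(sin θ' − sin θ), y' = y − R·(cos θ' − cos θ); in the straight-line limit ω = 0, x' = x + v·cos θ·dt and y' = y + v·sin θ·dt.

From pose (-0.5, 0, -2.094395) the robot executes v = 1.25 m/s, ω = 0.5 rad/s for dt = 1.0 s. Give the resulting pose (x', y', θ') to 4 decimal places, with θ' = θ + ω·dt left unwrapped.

(-0.8342, -1.1910, -1.5944)

θ' = -2.0944 + 0.5·1.0 = -1.5944
R = v/ω = 1.25/0.5 = 2.5000
x' = -0.5 + 2.5000·(sin -1.5944 − sin -2.0944) = -0.8342
y' = 0 − 2.5000·(cos -1.5944 − cos -2.0944) = -1.1910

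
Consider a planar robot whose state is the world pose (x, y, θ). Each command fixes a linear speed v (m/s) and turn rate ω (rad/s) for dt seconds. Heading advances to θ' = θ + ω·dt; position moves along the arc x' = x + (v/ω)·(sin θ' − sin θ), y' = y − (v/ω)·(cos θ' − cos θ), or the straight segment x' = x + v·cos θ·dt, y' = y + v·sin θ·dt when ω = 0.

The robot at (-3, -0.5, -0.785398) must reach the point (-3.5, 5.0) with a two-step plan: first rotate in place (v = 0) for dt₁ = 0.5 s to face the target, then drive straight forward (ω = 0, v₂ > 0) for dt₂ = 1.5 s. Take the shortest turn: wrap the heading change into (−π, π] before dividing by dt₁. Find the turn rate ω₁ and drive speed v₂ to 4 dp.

ω₁ = 4.8937, v₂ = 3.6818

heading to target = atan2(5−-0.5, -3.5−-3) = 1.6615
Δθ = wrap(1.6615 − -0.7854) = 2.4469; ω₁ = Δθ/dt₁ = 4.8937
distance = √((-3.5−-3)² + (5−-0.5)²) = 5.5227; v₂ = distance/dt₂ = 3.6818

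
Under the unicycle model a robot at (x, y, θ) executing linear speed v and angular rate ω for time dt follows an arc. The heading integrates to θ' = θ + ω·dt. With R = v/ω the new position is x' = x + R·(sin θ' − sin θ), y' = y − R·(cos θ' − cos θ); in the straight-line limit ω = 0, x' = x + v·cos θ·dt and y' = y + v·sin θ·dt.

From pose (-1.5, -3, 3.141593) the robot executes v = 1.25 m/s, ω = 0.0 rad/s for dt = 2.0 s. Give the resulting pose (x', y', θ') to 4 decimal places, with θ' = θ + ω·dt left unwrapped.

(-4.0000, -3.0000, 3.1416)

θ' = 3.1416 + 0.0·2.0 = 3.1416
ω = 0 → straight: x' = -1.5 + 1.25·cos(3.1416)·2.0 = -4.0000
y' = -3 + 1.25·sin(3.1416)·2.0 = -3.0000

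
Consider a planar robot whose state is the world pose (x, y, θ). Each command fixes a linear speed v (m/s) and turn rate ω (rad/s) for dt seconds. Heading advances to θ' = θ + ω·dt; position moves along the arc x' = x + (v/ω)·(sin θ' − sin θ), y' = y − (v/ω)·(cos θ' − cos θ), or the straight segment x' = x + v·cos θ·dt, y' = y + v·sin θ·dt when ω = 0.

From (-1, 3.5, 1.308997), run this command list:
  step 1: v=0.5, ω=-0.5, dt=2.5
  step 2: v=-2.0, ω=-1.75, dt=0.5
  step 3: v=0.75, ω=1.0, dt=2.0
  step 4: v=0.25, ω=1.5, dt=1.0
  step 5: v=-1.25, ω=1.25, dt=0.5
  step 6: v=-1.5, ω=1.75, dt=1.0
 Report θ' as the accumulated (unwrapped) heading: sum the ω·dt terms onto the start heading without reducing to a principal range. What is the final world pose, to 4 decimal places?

(1.4390, 6.0881, 5.0590)

step 1: θ'=0.0590 (R=-1.0000) → pose (-0.0930, 4.2394, 0.0590)
step 2: θ'=-0.8160 (R=1.1429) → pose (-0.9929, 4.5973, -0.8160)
step 3: θ'=1.1840 (R=0.7500) → pose (0.2480, 4.8282, 1.1840)
step 4: θ'=2.6840 (R=0.1667) → pose (0.1673, 5.0406, 2.6840)
step 5: θ'=3.3090 (R=-1.0000) → pose (0.7757, 4.9517, 3.3090)
step 6: θ'=5.0590 (R=-0.8571) → pose (1.4390, 6.0881, 5.0590)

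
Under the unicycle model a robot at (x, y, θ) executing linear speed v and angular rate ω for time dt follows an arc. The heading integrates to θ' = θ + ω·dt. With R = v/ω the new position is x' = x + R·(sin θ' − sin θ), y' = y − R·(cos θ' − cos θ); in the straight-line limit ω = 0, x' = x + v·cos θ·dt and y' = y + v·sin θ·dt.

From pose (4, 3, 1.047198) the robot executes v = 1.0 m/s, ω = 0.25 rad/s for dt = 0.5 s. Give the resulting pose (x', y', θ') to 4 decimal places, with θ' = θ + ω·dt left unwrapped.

θ' = 1.0472 + 0.25·0.5 = 1.1722
R = v/ω = 1.0/0.25 = 4.0000
x' = 4 + 4.0000·(sin 1.1722 − sin 1.0472) = 4.2223
y' = 3 − 4.0000·(cos 1.1722 − cos 1.0472) = 3.4475

(4.2223, 3.4475, 1.1722)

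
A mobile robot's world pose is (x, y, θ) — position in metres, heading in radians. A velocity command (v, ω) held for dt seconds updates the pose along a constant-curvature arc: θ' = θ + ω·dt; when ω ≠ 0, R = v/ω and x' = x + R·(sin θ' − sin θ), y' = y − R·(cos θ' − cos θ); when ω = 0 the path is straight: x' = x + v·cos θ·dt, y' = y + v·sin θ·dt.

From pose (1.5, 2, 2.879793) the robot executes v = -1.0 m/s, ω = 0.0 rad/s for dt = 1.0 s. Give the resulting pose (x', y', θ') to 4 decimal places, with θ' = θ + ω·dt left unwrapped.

θ' = 2.8798 + 0.0·1.0 = 2.8798
ω = 0 → straight: x' = 1.5 + -1.0·cos(2.8798)·1.0 = 2.4659
y' = 2 + -1.0·sin(2.8798)·1.0 = 1.7412

(2.4659, 1.7412, 2.8798)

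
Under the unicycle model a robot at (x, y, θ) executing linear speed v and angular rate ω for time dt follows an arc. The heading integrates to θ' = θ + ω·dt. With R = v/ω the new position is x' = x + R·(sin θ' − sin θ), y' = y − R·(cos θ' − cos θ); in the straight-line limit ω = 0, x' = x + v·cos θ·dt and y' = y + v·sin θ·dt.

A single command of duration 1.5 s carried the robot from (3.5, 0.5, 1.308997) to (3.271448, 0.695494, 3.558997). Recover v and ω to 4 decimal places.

Δθ = 3.558997 − 1.308997 = 2.250000
ω = Δθ/dt = 2.250000/1.5 = 1.5000
R = Δx/(sin θ' − sin θ) = 0.1667
v = R·ω = 0.1667·1.5000 = 0.2500

v = 0.2500, ω = 1.5000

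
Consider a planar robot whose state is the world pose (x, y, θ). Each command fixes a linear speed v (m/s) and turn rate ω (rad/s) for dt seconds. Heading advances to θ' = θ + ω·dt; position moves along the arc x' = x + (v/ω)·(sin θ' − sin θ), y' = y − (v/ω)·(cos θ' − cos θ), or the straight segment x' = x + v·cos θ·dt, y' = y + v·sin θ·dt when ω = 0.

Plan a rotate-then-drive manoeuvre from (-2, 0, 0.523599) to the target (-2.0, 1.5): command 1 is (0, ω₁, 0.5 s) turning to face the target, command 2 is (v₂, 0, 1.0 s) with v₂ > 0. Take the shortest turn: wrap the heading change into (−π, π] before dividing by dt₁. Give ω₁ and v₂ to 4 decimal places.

heading to target = atan2(1.5−0, -2−-2) = 1.5708
Δθ = wrap(1.5708 − 0.5236) = 1.0472; ω₁ = Δθ/dt₁ = 2.0944
distance = √((-2−-2)² + (1.5−0)²) = 1.5000; v₂ = distance/dt₂ = 1.5000

ω₁ = 2.0944, v₂ = 1.5000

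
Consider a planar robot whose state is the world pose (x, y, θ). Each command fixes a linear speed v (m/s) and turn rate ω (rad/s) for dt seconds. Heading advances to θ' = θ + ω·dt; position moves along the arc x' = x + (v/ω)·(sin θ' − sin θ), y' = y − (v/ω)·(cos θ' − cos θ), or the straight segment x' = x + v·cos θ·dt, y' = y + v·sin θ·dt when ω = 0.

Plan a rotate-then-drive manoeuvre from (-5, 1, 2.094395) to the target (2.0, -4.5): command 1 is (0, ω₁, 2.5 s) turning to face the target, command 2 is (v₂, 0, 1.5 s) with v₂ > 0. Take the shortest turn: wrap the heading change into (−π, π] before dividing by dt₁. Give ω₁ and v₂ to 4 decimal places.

ω₁ = -1.1041, v₂ = 5.9348

heading to target = atan2(-4.5−1, 2−-5) = -0.6660
Δθ = wrap(-0.6660 − 2.0944) = -2.7604; ω₁ = Δθ/dt₁ = -1.1041
distance = √((2−-5)² + (-4.5−1)²) = 8.9022; v₂ = distance/dt₂ = 5.9348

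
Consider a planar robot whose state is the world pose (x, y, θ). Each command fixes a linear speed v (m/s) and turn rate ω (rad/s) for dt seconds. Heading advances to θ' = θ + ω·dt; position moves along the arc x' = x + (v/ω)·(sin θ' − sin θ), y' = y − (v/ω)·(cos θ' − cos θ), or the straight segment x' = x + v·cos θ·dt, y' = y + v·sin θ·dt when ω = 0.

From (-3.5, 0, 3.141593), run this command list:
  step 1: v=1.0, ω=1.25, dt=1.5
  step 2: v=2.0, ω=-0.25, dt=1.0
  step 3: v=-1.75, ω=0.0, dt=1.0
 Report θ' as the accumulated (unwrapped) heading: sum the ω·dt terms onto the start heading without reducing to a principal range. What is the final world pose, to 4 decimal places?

step 1: θ'=5.0166 (R=0.8000) → pose (-4.2633, -1.0396, 5.0166)
step 2: θ'=4.7666 (R=-8.0000) → pose (-3.9077, -3.0025, 4.7666)
step 3: θ'=4.7666 (straight) → pose (-4.0025, -1.2550, 4.7666)

(-4.0025, -1.2550, 4.7666)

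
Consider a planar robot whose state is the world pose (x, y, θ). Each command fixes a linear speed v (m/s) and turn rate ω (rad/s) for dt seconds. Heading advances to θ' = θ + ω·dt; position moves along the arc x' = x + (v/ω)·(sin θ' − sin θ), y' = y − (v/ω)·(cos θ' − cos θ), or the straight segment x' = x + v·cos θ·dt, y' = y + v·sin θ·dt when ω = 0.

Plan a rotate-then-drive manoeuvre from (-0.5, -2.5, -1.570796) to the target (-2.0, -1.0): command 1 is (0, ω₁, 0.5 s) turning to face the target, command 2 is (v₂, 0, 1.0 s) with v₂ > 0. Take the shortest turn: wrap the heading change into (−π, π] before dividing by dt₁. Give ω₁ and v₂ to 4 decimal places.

heading to target = atan2(-1−-2.5, -2−-0.5) = 2.3562
Δθ = wrap(2.3562 − -1.5708) = -2.3562; ω₁ = Δθ/dt₁ = -4.7124
distance = √((-2−-0.5)² + (-1−-2.5)²) = 2.1213; v₂ = distance/dt₂ = 2.1213

ω₁ = -4.7124, v₂ = 2.1213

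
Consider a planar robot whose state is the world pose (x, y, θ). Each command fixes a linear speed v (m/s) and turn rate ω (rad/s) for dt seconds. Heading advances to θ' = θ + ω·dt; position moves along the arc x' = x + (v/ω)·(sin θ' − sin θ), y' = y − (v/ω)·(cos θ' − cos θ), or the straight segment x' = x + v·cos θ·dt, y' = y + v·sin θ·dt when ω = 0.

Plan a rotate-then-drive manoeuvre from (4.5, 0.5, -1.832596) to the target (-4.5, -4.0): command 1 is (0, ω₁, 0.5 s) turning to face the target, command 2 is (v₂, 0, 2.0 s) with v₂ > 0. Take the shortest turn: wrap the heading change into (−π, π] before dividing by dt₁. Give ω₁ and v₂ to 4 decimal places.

ω₁ = -1.6907, v₂ = 5.0312

heading to target = atan2(-4−0.5, -4.5−4.5) = -2.6779
Δθ = wrap(-2.6779 − -1.8326) = -0.8453; ω₁ = Δθ/dt₁ = -1.6907
distance = √((-4.5−4.5)² + (-4−0.5)²) = 10.0623; v₂ = distance/dt₂ = 5.0312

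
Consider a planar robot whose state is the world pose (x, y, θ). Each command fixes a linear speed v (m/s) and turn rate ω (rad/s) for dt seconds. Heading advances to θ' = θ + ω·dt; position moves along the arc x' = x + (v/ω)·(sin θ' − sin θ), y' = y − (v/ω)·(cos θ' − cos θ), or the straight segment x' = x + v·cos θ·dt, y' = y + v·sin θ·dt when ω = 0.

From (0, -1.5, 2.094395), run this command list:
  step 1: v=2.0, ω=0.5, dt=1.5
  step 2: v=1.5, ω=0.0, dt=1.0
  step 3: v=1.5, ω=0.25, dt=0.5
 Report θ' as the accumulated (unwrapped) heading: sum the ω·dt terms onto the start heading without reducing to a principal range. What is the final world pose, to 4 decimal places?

(-4.4559, 0.9382, 2.9694)

step 1: θ'=2.8444 (R=4.0000) → pose (-2.2927, 0.3246, 2.8444)
step 2: θ'=2.8444 (straight) → pose (-3.7270, 0.7639, 2.8444)
step 3: θ'=2.9694 (R=6.0000) → pose (-4.4559, 0.9382, 2.9694)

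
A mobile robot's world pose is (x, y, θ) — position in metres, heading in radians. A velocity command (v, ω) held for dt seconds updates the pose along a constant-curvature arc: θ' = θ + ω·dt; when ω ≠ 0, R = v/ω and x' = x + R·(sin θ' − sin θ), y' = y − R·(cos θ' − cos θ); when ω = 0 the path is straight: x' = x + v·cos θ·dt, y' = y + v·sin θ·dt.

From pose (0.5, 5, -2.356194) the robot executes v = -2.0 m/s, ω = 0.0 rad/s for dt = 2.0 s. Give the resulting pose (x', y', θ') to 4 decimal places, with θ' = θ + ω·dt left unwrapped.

θ' = -2.3562 + 0.0·2.0 = -2.3562
ω = 0 → straight: x' = 0.5 + -2.0·cos(-2.3562)·2.0 = 3.3284
y' = 5 + -2.0·sin(-2.3562)·2.0 = 7.8284

(3.3284, 7.8284, -2.3562)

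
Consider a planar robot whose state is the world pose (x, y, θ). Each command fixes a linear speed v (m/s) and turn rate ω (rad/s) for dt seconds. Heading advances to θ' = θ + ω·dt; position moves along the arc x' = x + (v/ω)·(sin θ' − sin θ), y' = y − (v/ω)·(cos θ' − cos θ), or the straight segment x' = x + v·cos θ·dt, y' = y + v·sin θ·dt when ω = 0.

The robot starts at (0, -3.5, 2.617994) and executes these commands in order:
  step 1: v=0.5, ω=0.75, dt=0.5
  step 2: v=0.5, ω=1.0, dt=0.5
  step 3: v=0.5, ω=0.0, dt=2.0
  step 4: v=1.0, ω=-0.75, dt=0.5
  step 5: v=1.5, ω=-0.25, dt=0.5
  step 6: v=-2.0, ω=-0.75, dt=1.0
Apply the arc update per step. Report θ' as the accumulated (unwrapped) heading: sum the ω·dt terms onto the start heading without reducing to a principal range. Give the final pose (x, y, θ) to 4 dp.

step 1: θ'=2.9930 (R=0.6667) → pose (-0.2346, -3.4180, 2.9930)
step 2: θ'=3.4930 (R=0.5000) → pose (-0.4808, -3.4431, 3.4930)
step 3: θ'=3.4930 (straight) → pose (-1.4197, -3.7873, 3.4930)
step 4: θ'=3.1180 (R=-1.3333) → pose (-1.9101, -3.8684, 3.1180)
step 5: θ'=2.9930 (R=-6.0000) → pose (-2.6568, -3.8039, 2.9930)
step 6: θ'=2.2430 (R=2.6667) → pose (-0.9651, -4.7807, 2.2430)

(-0.9651, -4.7807, 2.2430)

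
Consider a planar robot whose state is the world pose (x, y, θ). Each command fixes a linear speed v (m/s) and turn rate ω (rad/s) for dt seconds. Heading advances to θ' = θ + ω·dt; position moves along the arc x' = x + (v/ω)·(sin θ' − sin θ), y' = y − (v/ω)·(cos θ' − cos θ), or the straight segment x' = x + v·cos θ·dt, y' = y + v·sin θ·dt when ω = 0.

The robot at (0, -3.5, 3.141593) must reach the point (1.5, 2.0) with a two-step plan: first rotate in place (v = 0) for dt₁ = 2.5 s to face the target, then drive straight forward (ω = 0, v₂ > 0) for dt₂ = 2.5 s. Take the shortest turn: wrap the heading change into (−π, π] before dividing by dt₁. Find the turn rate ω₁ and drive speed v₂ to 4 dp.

ω₁ = -0.7348, v₂ = 2.2804

heading to target = atan2(2−-3.5, 1.5−0) = 1.3045
Δθ = wrap(1.3045 − 3.1416) = -1.8370; ω₁ = Δθ/dt₁ = -0.7348
distance = √((1.5−0)² + (2−-3.5)²) = 5.7009; v₂ = distance/dt₂ = 2.2804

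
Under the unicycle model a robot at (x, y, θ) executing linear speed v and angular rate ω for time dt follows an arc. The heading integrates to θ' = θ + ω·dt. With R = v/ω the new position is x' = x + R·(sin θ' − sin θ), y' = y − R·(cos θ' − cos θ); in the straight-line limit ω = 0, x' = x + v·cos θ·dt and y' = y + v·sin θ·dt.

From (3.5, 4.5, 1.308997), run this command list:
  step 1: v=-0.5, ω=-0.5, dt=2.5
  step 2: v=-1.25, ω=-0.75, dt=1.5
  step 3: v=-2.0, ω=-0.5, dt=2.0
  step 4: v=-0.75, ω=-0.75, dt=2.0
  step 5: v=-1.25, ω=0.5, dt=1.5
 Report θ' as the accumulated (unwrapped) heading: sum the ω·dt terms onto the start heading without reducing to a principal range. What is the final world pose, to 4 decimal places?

step 1: θ'=0.0590 (R=1.0000) → pose (2.5930, 3.7606, 0.0590)
step 2: θ'=-1.0660 (R=1.6667) → pose (1.0360, 4.6183, -1.0660)
step 3: θ'=-2.0660 (R=4.0000) → pose (1.0176, 8.4536, -2.0660)
step 4: θ'=-3.5660 (R=1.0000) → pose (2.3092, 8.8897, -3.5660)
step 5: θ'=-2.8160 (R=-2.5000) → pose (4.1384, 8.7993, -2.8160)

(4.1384, 8.7993, -2.8160)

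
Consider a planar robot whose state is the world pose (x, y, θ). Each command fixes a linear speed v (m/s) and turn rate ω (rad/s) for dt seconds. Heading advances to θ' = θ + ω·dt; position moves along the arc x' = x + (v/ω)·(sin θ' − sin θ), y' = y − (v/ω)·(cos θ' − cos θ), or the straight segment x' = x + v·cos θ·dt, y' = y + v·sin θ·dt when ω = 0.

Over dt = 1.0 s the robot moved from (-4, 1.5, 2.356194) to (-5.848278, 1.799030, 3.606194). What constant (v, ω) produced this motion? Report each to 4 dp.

Δθ = 3.606194 − 2.356194 = 1.250000
ω = Δθ/dt = 1.250000/1.0 = 1.2500
R = Δx/(sin θ' − sin θ) = 1.6000
v = R·ω = 1.6000·1.2500 = 2.0000

v = 2.0000, ω = 1.2500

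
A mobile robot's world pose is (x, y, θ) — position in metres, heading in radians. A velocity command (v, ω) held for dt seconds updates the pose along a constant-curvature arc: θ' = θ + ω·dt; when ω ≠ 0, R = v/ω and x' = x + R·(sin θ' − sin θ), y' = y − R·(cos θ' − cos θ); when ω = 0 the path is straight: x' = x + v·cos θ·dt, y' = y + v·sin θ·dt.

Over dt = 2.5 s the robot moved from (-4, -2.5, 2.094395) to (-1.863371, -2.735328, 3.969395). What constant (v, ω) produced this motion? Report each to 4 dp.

v = -1.0000, ω = 0.7500

Δθ = 3.969395 − 2.094395 = 1.875000
ω = Δθ/dt = 1.875000/2.5 = 0.7500
R = Δx/(sin θ' − sin θ) = -1.3333
v = R·ω = -1.3333·0.7500 = -1.0000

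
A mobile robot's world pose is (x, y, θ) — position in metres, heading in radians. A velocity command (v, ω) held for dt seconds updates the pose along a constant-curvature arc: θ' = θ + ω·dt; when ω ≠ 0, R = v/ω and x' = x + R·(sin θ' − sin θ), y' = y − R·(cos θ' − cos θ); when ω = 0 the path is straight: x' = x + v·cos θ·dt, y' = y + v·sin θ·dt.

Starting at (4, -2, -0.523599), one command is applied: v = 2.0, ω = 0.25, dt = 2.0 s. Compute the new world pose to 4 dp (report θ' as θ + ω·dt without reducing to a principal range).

θ' = -0.5236 + 0.25·2.0 = -0.0236
R = v/ω = 2.0/0.25 = 8.0000
x' = 4 + 8.0000·(sin -0.0236 − sin -0.5236) = 7.8112
y' = -2 − 8.0000·(cos -0.0236 − cos -0.5236) = -3.0696

(7.8112, -3.0696, -0.0236)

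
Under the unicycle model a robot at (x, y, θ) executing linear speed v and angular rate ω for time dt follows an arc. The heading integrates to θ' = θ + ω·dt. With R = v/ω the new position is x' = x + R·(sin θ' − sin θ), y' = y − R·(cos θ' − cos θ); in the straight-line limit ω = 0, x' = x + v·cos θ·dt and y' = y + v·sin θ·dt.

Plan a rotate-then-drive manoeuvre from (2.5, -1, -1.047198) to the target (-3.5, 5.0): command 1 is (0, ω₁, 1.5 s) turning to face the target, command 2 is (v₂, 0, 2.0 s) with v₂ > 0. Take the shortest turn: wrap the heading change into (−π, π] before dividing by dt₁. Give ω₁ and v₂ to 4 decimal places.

heading to target = atan2(5−-1, -3.5−2.5) = 2.3562
Δθ = wrap(2.3562 − -1.0472) = -2.8798; ω₁ = Δθ/dt₁ = -1.9199
distance = √((-3.5−2.5)² + (5−-1)²) = 8.4853; v₂ = distance/dt₂ = 4.2426

ω₁ = -1.9199, v₂ = 4.2426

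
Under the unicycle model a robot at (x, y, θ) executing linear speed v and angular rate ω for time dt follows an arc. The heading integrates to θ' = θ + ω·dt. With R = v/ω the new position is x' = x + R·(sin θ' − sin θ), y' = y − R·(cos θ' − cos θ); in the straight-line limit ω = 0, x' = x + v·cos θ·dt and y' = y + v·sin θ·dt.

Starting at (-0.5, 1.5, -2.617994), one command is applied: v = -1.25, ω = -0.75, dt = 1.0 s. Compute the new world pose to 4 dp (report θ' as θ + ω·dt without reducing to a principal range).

θ' = -2.6180 + -0.75·1.0 = -3.3680
R = v/ω = -1.25/-0.75 = 1.6667
x' = -0.5 + 1.6667·(sin -3.3680 − sin -2.6180) = 0.7075
y' = 1.5 − 1.6667·(cos -3.3680 − cos -2.6180) = 1.6808

(0.7075, 1.6808, -3.3680)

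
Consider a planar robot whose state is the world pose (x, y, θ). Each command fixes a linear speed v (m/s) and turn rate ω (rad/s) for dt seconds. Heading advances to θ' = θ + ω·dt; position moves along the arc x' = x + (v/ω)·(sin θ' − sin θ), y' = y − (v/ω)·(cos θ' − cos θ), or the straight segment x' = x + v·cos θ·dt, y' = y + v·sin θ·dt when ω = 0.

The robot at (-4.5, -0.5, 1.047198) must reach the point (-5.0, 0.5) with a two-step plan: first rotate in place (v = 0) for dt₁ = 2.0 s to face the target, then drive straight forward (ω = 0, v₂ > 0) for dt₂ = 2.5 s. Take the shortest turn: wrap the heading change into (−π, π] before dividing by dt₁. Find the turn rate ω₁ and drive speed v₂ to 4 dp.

ω₁ = 0.4936, v₂ = 0.4472

heading to target = atan2(0.5−-0.5, -5−-4.5) = 2.0344
Δθ = wrap(2.0344 − 1.0472) = 0.9872; ω₁ = Δθ/dt₁ = 0.4936
distance = √((-5−-4.5)² + (0.5−-0.5)²) = 1.1180; v₂ = distance/dt₂ = 0.4472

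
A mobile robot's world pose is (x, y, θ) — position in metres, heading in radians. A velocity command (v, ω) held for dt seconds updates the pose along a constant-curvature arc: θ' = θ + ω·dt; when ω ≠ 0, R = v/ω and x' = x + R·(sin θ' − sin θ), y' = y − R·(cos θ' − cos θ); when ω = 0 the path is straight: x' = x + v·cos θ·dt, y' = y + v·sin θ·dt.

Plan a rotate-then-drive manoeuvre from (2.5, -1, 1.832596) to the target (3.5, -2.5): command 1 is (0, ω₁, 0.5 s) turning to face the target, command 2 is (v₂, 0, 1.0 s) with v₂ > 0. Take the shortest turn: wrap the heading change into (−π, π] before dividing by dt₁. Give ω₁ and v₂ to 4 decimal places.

ω₁ = -5.6308, v₂ = 1.8028

heading to target = atan2(-2.5−-1, 3.5−2.5) = -0.9828
Δθ = wrap(-0.9828 − 1.8326) = -2.8154; ω₁ = Δθ/dt₁ = -5.6308
distance = √((3.5−2.5)² + (-2.5−-1)²) = 1.8028; v₂ = distance/dt₂ = 1.8028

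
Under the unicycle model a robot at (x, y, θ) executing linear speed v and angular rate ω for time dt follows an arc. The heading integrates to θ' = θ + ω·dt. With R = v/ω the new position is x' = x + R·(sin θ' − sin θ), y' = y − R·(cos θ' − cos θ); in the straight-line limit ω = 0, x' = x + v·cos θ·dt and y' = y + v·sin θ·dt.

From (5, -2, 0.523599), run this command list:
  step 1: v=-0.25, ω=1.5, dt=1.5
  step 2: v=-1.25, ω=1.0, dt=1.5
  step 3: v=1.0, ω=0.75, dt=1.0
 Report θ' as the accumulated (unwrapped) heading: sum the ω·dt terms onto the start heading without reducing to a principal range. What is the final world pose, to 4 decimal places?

step 1: θ'=2.7736 (R=-0.1667) → pose (5.0234, -2.2998, 2.7736)
step 2: θ'=4.2736 (R=-1.2500) → pose (6.6046, -1.6646, 4.2736)
step 3: θ'=5.0236 (R=1.3333) → pose (6.5424, -2.6393, 5.0236)

(6.5424, -2.6393, 5.0236)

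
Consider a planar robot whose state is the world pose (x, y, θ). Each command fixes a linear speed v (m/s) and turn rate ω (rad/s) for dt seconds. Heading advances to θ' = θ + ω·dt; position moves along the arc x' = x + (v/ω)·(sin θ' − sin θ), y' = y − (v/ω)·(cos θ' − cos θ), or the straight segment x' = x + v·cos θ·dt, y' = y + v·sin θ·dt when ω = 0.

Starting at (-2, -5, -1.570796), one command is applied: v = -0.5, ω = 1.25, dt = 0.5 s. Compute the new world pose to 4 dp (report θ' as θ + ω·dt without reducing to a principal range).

θ' = -1.5708 + 1.25·0.5 = -0.9458
R = v/ω = -0.5/1.25 = -0.4000
x' = -2 + -0.4000·(sin -0.9458 − sin -1.5708) = -2.0756
y' = -5 − -0.4000·(cos -0.9458 − cos -1.5708) = -4.7660

(-2.0756, -4.7660, -0.9458)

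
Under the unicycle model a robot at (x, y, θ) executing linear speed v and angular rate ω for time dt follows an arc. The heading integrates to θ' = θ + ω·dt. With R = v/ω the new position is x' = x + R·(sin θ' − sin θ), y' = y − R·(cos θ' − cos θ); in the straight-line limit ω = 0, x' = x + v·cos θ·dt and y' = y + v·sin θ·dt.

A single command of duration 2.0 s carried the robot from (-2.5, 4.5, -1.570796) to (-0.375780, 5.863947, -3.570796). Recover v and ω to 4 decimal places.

v = -1.5000, ω = -1.0000

Δθ = -3.570796 − -1.570796 = -2.000000
ω = Δθ/dt = -2.000000/2.0 = -1.0000
R = Δx/(sin θ' − sin θ) = 1.5000
v = R·ω = 1.5000·-1.0000 = -1.5000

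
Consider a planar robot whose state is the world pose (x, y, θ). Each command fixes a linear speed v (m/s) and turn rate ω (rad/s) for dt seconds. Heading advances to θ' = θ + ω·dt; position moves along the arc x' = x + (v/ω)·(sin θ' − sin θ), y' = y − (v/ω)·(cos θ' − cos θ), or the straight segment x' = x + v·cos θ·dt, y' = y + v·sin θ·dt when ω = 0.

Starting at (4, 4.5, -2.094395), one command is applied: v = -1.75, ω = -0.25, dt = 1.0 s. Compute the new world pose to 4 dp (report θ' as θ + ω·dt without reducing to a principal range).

(5.0544, 5.8910, -2.3444)

θ' = -2.0944 + -0.25·1.0 = -2.3444
R = v/ω = -1.75/-0.25 = 7.0000
x' = 4 + 7.0000·(sin -2.3444 − sin -2.0944) = 5.0544
y' = 4.5 − 7.0000·(cos -2.3444 − cos -2.0944) = 5.8910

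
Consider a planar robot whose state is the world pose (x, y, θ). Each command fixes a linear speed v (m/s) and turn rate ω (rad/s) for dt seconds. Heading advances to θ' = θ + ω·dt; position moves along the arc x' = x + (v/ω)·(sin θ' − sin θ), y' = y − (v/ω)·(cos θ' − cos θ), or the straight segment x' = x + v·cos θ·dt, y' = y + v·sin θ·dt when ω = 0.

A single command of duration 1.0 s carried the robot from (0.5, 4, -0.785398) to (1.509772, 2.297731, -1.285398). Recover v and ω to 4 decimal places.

v = 2.0000, ω = -0.5000

Δθ = -1.285398 − -0.785398 = -0.500000
ω = Δθ/dt = -0.500000/1.0 = -0.5000
R = −Δy/(cos θ' − cos θ) = -4.0000
v = R·ω = -4.0000·-0.5000 = 2.0000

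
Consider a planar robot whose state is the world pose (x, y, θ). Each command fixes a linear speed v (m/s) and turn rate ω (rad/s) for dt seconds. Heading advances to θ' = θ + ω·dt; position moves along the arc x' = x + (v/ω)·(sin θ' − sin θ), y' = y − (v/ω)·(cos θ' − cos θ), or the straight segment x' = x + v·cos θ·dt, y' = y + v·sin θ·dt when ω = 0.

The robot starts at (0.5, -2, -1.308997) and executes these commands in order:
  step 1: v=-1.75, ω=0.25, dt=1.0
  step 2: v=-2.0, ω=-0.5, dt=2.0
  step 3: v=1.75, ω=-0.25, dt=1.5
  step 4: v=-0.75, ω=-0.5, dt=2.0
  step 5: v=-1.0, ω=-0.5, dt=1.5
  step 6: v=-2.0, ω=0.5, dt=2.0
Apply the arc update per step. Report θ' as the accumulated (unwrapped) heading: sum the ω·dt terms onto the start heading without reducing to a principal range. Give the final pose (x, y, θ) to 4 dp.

step 1: θ'=-1.0590 (R=-7.0000) → pose (-0.1584, -0.3835, -1.0590)
step 2: θ'=-2.0590 (R=4.0000) → pose (-0.2037, 3.4516, -2.0590)
step 3: θ'=-2.4340 (R=-7.0000) → pose (-1.8359, 1.4154, -2.4340)
step 4: θ'=-3.4340 (R=1.5000) → pose (-0.4285, 1.7118, -3.4340)
step 5: θ'=-4.1840 (R=2.0000) → pose (0.7223, 0.8050, -4.1840)
step 6: θ'=-3.1840 (R=-4.0000) → pose (4.0072, -1.1748, -3.1840)

(4.0072, -1.1748, -3.1840)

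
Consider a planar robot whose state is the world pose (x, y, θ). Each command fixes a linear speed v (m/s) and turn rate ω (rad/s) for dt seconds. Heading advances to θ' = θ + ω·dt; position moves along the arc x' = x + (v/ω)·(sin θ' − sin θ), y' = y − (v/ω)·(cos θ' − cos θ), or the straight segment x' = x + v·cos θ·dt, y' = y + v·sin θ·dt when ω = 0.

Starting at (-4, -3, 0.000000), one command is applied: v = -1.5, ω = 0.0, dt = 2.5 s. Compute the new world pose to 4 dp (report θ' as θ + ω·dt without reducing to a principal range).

θ' = 0.0000 + 0.0·2.5 = 0.0000
ω = 0 → straight: x' = -4 + -1.5·cos(0.0000)·2.5 = -7.7500
y' = -3 + -1.5·sin(0.0000)·2.5 = -3.0000

(-7.7500, -3.0000, 0.0000)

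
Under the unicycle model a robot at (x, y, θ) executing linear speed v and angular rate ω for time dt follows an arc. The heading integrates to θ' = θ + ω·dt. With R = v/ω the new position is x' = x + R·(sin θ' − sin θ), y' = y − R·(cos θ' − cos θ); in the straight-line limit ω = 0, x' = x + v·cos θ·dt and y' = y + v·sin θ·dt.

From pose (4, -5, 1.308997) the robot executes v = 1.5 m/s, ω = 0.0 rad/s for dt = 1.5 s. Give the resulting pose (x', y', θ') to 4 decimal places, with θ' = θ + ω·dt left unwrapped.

θ' = 1.3090 + 0.0·1.5 = 1.3090
ω = 0 → straight: x' = 4 + 1.5·cos(1.3090)·1.5 = 4.5823
y' = -5 + 1.5·sin(1.3090)·1.5 = -2.8267

(4.5823, -2.8267, 1.3090)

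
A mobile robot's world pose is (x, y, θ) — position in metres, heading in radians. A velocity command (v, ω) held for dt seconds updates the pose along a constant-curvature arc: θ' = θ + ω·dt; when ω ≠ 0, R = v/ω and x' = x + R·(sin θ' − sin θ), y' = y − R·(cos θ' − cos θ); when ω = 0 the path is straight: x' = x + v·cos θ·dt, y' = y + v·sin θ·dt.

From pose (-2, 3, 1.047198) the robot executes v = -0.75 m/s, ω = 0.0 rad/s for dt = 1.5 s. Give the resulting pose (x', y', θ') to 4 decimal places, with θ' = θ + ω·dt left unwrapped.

θ' = 1.0472 + 0.0·1.5 = 1.0472
ω = 0 → straight: x' = -2 + -0.75·cos(1.0472)·1.5 = -2.5625
y' = 3 + -0.75·sin(1.0472)·1.5 = 2.0257

(-2.5625, 2.0257, 1.0472)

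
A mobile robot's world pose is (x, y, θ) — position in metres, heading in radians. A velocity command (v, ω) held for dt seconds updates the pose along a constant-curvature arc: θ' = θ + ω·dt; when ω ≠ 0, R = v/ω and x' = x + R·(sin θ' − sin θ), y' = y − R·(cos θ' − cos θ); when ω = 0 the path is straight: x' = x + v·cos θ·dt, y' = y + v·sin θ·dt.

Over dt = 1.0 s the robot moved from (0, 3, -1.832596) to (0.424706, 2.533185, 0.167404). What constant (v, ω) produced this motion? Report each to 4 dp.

Δθ = 0.167404 − -1.832596 = 2.000000
ω = Δθ/dt = 2.000000/1.0 = 2.0000
R = −Δy/(cos θ' − cos θ) = 0.3750
v = R·ω = 0.3750·2.0000 = 0.7500

v = 0.7500, ω = 2.0000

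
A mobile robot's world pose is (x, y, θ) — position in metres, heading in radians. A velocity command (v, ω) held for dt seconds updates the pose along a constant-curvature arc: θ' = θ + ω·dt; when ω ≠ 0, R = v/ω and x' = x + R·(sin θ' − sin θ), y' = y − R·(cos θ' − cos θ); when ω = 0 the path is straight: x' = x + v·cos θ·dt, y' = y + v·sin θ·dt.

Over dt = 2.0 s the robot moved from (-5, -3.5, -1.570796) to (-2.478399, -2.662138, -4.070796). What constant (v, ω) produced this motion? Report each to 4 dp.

Δθ = -4.070796 − -1.570796 = -2.500000
ω = Δθ/dt = -2.500000/2.0 = -1.2500
R = Δx/(sin θ' − sin θ) = 1.4000
v = R·ω = 1.4000·-1.2500 = -1.7500

v = -1.7500, ω = -1.2500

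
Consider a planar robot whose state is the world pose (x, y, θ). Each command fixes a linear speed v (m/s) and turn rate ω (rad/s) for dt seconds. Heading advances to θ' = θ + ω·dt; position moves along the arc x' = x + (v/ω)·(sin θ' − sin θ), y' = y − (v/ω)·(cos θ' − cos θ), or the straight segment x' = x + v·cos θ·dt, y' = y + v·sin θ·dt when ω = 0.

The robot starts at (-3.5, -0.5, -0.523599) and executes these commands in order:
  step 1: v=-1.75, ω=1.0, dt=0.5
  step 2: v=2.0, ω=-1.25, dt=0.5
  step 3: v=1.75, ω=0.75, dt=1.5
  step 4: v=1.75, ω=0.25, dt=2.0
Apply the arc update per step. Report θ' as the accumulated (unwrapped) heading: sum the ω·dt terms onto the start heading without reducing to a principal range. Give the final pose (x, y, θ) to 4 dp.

(1.6639, 1.4960, 0.9764)

step 1: θ'=-0.0236 (R=-1.7500) → pose (-4.3337, -0.2660, -0.0236)
step 2: θ'=-0.6486 (R=-1.6000) → pose (-3.4049, -0.5905, -0.6486)
step 3: θ'=0.4764 (R=2.3333) → pose (-0.9254, -0.8045, 0.4764)
step 4: θ'=0.9764 (R=7.0000) → pose (1.6639, 1.4960, 0.9764)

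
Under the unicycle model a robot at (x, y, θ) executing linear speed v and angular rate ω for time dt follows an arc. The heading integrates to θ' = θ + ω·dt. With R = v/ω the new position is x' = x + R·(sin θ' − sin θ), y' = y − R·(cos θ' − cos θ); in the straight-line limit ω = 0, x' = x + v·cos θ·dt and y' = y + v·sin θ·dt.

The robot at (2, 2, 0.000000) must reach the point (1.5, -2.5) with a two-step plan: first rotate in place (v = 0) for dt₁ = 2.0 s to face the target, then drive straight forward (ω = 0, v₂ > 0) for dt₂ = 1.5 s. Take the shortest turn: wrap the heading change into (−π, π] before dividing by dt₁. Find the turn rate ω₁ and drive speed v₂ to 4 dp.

heading to target = atan2(-2.5−2, 1.5−2) = -1.6815
Δθ = wrap(-1.6815 − 0.0000) = -1.6815; ω₁ = Δθ/dt₁ = -0.8407
distance = √((1.5−2)² + (-2.5−2)²) = 4.5277; v₂ = distance/dt₂ = 3.0185

ω₁ = -0.8407, v₂ = 3.0185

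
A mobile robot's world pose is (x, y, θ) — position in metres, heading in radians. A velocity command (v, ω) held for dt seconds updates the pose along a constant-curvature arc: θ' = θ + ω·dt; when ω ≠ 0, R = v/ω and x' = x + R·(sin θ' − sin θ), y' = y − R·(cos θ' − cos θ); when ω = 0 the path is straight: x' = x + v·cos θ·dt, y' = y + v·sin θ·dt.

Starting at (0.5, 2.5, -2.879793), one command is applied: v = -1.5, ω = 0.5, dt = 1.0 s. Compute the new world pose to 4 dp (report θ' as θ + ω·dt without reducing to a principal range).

(1.7942, 3.2270, -2.3798)

θ' = -2.8798 + 0.5·1.0 = -2.3798
R = v/ω = -1.5/0.5 = -3.0000
x' = 0.5 + -3.0000·(sin -2.3798 − sin -2.8798) = 1.7942
y' = 2.5 − -3.0000·(cos -2.3798 − cos -2.8798) = 3.2270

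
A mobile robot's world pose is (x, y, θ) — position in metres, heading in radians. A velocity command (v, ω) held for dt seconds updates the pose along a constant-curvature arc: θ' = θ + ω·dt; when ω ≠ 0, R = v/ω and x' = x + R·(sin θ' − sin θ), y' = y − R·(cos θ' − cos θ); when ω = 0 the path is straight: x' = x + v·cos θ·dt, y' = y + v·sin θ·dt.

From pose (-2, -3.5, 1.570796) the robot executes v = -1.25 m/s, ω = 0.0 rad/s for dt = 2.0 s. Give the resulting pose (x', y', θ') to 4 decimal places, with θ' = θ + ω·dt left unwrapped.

(-2.0000, -6.0000, 1.5708)

θ' = 1.5708 + 0.0·2.0 = 1.5708
ω = 0 → straight: x' = -2 + -1.25·cos(1.5708)·2.0 = -2.0000
y' = -3.5 + -1.25·sin(1.5708)·2.0 = -6.0000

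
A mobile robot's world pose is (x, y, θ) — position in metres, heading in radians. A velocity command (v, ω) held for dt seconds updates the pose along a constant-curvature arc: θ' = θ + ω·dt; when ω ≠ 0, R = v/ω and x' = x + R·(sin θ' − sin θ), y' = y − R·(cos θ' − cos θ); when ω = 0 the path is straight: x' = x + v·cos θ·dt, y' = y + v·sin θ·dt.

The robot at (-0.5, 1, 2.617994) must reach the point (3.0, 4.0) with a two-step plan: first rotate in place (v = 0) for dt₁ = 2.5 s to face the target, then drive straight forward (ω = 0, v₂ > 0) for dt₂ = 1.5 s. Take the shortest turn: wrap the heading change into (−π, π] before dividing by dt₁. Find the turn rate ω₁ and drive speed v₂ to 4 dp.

ω₁ = -0.7637, v₂ = 3.0732

heading to target = atan2(4−1, 3−-0.5) = 0.7086
Δθ = wrap(0.7086 − 2.6180) = -1.9094; ω₁ = Δθ/dt₁ = -0.7637
distance = √((3−-0.5)² + (4−1)²) = 4.6098; v₂ = distance/dt₂ = 3.0732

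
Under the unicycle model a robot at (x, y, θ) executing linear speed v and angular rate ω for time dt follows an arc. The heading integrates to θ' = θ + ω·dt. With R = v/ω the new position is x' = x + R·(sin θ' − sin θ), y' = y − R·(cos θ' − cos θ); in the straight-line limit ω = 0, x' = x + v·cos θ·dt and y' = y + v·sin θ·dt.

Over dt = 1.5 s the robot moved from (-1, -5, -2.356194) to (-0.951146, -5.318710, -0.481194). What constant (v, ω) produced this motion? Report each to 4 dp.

Δθ = -0.481194 − -2.356194 = 1.875000
ω = Δθ/dt = 1.875000/1.5 = 1.2500
R = −Δy/(cos θ' − cos θ) = 0.2000
v = R·ω = 0.2000·1.2500 = 0.2500

v = 0.2500, ω = 1.2500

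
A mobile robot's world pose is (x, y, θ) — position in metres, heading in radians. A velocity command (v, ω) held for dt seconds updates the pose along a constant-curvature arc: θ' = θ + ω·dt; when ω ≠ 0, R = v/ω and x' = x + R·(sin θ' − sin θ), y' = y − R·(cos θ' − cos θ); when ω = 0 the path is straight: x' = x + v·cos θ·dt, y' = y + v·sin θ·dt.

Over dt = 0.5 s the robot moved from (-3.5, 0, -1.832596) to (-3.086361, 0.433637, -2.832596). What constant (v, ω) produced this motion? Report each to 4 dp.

Δθ = -2.832596 − -1.832596 = -1.000000
ω = Δθ/dt = -1.000000/0.5 = -2.0000
R = −Δy/(cos θ' − cos θ) = 0.6250
v = R·ω = 0.6250·-2.0000 = -1.2500

v = -1.2500, ω = -2.0000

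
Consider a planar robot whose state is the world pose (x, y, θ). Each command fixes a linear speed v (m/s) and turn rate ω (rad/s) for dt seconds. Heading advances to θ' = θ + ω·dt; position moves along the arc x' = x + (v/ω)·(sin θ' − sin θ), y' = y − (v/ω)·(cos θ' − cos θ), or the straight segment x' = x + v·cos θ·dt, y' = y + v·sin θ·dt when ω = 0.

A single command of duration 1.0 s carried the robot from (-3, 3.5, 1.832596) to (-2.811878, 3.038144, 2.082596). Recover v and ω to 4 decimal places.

Δθ = 2.082596 − 1.832596 = 0.250000
ω = Δθ/dt = 0.250000/1.0 = 0.2500
R = −Δy/(cos θ' − cos θ) = -2.0000
v = R·ω = -2.0000·0.2500 = -0.5000

v = -0.5000, ω = 0.2500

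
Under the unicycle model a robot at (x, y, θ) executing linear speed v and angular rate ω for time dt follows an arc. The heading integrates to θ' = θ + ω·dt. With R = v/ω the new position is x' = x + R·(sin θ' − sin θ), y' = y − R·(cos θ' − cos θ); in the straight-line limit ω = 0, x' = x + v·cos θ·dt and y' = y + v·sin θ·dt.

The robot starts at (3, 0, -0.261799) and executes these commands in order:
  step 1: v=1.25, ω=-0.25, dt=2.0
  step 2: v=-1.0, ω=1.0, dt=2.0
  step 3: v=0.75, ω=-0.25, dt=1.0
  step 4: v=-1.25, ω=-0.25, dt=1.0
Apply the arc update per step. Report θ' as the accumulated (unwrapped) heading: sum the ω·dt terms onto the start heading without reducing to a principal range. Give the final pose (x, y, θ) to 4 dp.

step 1: θ'=-0.7618 (R=-5.0000) → pose (5.1570, -1.2117, -0.7618)
step 2: θ'=1.2382 (R=-1.0000) → pose (3.5216, -1.6088, 1.2382)
step 3: θ'=0.9882 (R=-3.0000) → pose (3.8521, -0.9377, 0.9882)
step 4: θ'=0.7382 (R=5.0000) → pose (3.0417, -1.8851, 0.7382)

(3.0417, -1.8851, 0.7382)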